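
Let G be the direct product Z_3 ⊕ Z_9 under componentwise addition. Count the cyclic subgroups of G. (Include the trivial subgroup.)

8

Group the elements of G by the cyclic subgroup they generate; each cyclic subgroup of order d accounts for φ(d) elements.
Cyclic subgroups by order — order 1: 1; order 3: 4; order 9: 3.
Total: 8.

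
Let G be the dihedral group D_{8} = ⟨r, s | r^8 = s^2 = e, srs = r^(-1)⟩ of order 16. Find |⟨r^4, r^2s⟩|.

|⟨r^4⟩| = 2 and |⟨r^2s⟩| = 2, so |H| is a multiple of lcm(2, 2) = 2 and divides |G| = 16.
Closing under the operation: H = {e, r^4, r^2s, r^6s}, so |H| = 4.

4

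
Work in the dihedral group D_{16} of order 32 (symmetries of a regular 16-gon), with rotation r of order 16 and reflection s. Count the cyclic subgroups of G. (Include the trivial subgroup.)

21

Group the elements of G by the cyclic subgroup they generate; each cyclic subgroup of order d accounts for φ(d) elements.
Cyclic subgroups by order — order 1: 1; order 2: 17; order 4: 1; order 8: 1; order 16: 1.
Total: 21.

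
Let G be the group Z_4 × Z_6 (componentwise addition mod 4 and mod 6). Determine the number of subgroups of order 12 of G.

|G| = 24 and 12 | 24, so subgroups of order 12 are possible by Lagrange.
The subgroups of order 12 are: {(0,0), (0,1), (0,2), (0,3), (0,4), (0,5), (2,0), (2,1), (2,2), (2,3), (2,4), (2,5)}; {(0,0), (0,2), (0,4), (1,0), (1,2), (1,4), (2,0), (2,2), (2,4), (3,0), (3,2), (3,4)}; {(0,0), (0,2), (0,4), (1,1), (1,3), (1,5), (2,0), (2,2), (2,4), (3,1), (3,3), (3,5)}.
So G has 3 subgroups of order 12.

3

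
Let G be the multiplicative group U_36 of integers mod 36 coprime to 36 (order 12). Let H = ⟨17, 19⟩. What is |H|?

|⟨17⟩| = 2 and |⟨19⟩| = 2, so |H| is a multiple of lcm(2, 2) = 2 and divides |G| = 12.
Closing under the operation: H = {1, 17, 19, 35}, so |H| = 4.

4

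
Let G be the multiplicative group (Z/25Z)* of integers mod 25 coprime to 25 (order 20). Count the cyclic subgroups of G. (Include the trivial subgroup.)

6

Group the elements of G by the cyclic subgroup they generate; each cyclic subgroup of order d accounts for φ(d) elements.
Cyclic subgroups by order — order 1: 1; order 2: 1; order 4: 1; order 5: 1; order 10: 1; order 20: 1.
Total: 6.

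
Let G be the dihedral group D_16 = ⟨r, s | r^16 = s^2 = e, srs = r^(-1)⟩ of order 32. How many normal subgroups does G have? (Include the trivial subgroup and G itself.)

G has 36 subgroups. Checking conjugation-invariance by order — order 1: 1/1 normal; order 2: 1/17 normal; order 4: 1/9 normal; order 8: 1/5 normal; order 16: 3/3 normal; order 32: 1/1 normal.
Total normal subgroups: 8.

8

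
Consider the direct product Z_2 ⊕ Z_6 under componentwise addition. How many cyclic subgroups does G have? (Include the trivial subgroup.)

8

Group the elements of G by the cyclic subgroup they generate; each cyclic subgroup of order d accounts for φ(d) elements.
Cyclic subgroups by order — order 1: 1; order 2: 3; order 3: 1; order 6: 3.
Total: 8.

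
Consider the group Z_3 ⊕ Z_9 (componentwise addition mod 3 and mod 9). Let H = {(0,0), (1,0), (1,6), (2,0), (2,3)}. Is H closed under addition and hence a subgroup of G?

|H| = 5 does not divide |G| = 27, so by Lagrange H is not a subgroup.

No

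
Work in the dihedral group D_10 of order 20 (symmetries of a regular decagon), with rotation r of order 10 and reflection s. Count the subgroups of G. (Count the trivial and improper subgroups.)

|G| = 20, so by Lagrange every subgroup order divides 20. Divisors: 1, 2, 4, 5, 10, 20.
Subgroups by order — order 1: 1; order 2: 11; order 4: 5; order 5: 1; order 10: 3; order 20: 1.
Total: 1 + 11 + 5 + 1 + 3 + 1 = 22.

22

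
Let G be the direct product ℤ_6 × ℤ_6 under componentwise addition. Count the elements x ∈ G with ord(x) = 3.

8

An element (a,b) has order lcm(ord(a), ord(b)); count pairs with lcm equal to 3.
Enumerating gives 8 such elements.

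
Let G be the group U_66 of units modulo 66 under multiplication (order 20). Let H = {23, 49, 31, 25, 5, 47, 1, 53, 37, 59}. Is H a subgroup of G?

Yes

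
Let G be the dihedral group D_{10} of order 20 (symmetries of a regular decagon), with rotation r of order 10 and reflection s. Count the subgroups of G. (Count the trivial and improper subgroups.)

|G| = 20, so by Lagrange every subgroup order divides 20. Divisors: 1, 2, 4, 5, 10, 20.
Subgroups by order — order 1: 1; order 2: 11; order 4: 5; order 5: 1; order 10: 3; order 20: 1.
Total: 1 + 11 + 5 + 1 + 3 + 1 = 22.

22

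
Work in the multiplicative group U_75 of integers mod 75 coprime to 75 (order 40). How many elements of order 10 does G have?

Enumerating element orders in G gives 12 elements of order 10.

12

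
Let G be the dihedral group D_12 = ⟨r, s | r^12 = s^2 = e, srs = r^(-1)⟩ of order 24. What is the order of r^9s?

2

Computing powers of r^9s: the smallest k with (r^9s)^k = e is k = 2.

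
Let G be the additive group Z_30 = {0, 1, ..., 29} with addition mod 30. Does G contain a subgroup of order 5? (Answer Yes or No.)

Yes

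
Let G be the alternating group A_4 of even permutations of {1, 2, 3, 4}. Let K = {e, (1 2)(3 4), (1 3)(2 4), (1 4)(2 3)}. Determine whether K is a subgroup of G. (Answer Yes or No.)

|K| = 4 divides |G| = 12, consistent with Lagrange.
K contains the identity, every element's inverse is in K, and K is closed under ∘: it is a subgroup.

Yes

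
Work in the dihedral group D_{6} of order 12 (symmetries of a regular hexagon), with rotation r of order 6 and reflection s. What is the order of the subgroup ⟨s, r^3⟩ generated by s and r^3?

4

|⟨s⟩| = 2 and |⟨r^3⟩| = 2, so |H| is a multiple of lcm(2, 2) = 2 and divides |G| = 12.
Closing under the operation: H = {e, r^3, s, r^3s}, so |H| = 4.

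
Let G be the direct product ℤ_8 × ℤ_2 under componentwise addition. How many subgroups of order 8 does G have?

|G| = 16 and 8 | 16, so subgroups of order 8 are possible by Lagrange.
The subgroups of order 8 are: {(0,0), (0,1), (2,0), (2,1), (4,0), (4,1), (6,0), (6,1)}; {(0,0), (1,0), (2,0), (3,0), (4,0), (5,0), (6,0), (7,0)}; {(0,0), (1,1), (2,0), (3,1), (4,0), (5,1), (6,0), (7,1)}.
So G has 3 subgroups of order 8.

3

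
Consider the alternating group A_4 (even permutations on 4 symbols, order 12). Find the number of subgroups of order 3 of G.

|G| = 12 and 3 | 12, so subgroups of order 3 are possible by Lagrange.
The subgroups of order 3 are: {e, (1 2 3), (1 3 2)}; {e, (1 2 4), (1 4 2)}; {e, (1 3 4), (1 4 3)}; {e, (2 3 4), (2 4 3)}.
So G has 4 subgroups of order 3.

4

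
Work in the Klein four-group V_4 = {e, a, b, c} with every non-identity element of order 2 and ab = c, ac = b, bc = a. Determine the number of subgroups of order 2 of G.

3

|G| = 4 and 2 | 4, so subgroups of order 2 are possible by Lagrange.
The subgroups of order 2 are: {e, a}; {e, b}; {e, c}.
So G has 3 subgroups of order 2.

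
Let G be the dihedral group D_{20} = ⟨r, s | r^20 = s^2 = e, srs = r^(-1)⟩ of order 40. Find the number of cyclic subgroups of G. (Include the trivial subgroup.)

26

A cyclic subgroup of order d is generated by each of its φ(d) elements of order d, so the cyclic subgroups of order d number (#elements of order d)/φ(d).
Cyclic subgroups by order — order 1: 1; order 2: 21; order 4: 1; order 5: 1; order 10: 1; order 20: 1.
Total: 26.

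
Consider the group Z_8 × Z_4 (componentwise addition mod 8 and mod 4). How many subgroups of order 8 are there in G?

|G| = 32 and 8 | 32, so subgroups of order 8 are possible by Lagrange.
The subgroups of order 8 are: {(0,0), (0,1), (0,2), (0,3), (4,0), (4,1), (4,2), (4,3)}; {(0,0), (0,2), (2,0), (2,2), (4,0), (4,2), (6,0), (6,2)}; {(0,0), (0,2), (2,1), (2,3), (4,0), (4,2), (6,1), (6,3)}; {(0,0), (1,0), (2,0), (3,0), (4,0), (5,0), (6,0), (7,0)}; … (7 in all).
So G has 7 subgroups of order 8.

7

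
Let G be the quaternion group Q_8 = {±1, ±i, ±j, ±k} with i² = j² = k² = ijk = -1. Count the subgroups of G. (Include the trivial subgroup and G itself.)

6

|G| = 8, so by Lagrange every subgroup order divides 8. Divisors: 1, 2, 4, 8.
Subgroups by order — order 1: 1; order 2: 1; order 4: 3; order 8: 1.
Total: 1 + 1 + 3 + 1 = 6.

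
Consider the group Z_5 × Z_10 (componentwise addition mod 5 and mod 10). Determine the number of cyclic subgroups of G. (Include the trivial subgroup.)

Each element a generates a cyclic subgroup ⟨a⟩; distinct elements may generate the same one (a cyclic group of order d has φ(d) generators).
Cyclic subgroups by order — order 1: 1; order 2: 1; order 5: 6; order 10: 6.
Total: 14.

14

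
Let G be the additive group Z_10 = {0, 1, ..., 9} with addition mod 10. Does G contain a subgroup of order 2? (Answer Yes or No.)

Yes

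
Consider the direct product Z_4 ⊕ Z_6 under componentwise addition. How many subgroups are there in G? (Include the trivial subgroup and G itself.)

16

|G| = 24, so by Lagrange every subgroup order divides 24. Divisors: 1, 2, 3, 4, 6, 8, 12, 24.
Subgroups by order — order 1: 1; order 2: 3; order 3: 1; order 4: 3; order 6: 3; order 8: 1; order 12: 3; order 24: 1.
Total: 1 + 3 + 1 + 3 + 3 + 1 + 3 + 1 = 16.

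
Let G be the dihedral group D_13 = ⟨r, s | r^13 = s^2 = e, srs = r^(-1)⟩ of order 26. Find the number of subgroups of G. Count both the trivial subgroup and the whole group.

|G| = 26, so by Lagrange every subgroup order divides 26. Divisors: 1, 2, 13, 26.
Subgroups by order — order 1: 1; order 2: 13; order 13: 1; order 26: 1.
Total: 1 + 13 + 1 + 1 = 16.

16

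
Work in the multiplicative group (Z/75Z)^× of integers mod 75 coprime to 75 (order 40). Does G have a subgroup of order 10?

Yes

10 | 40. A subgroup of order 10 is {1, 11, 16, 26, 31, 41, 46, 56, 61, 71}.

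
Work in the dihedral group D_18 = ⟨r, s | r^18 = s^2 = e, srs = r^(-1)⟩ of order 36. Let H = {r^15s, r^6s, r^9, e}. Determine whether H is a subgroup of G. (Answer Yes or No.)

Yes

|H| = 4 divides |G| = 36, consistent with Lagrange.
H contains the identity, every element's inverse is in H, and H is closed under ·: it is a subgroup.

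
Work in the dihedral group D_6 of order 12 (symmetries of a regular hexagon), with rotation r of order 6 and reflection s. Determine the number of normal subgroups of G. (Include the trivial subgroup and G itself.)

G has 16 subgroups. Checking conjugation-invariance by order — order 1: 1/1 normal; order 2: 1/7 normal; order 3: 1/1 normal; order 4: 0/3 normal; order 6: 3/3 normal; order 12: 1/1 normal.
Total normal subgroups: 7.

7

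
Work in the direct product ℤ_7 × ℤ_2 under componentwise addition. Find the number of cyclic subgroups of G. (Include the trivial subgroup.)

4

Group the elements of G by the cyclic subgroup they generate; each cyclic subgroup of order d accounts for φ(d) elements.
Cyclic subgroups by order — order 1: 1; order 2: 1; order 7: 1; order 14: 1.
Total: 4.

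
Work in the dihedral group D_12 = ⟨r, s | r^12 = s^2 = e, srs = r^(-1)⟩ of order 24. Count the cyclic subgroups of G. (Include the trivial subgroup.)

Each element a generates a cyclic subgroup ⟨a⟩; distinct elements may generate the same one (a cyclic group of order d has φ(d) generators).
Cyclic subgroups by order — order 1: 1; order 2: 13; order 3: 1; order 4: 1; order 6: 1; order 12: 1.
Total: 18.

18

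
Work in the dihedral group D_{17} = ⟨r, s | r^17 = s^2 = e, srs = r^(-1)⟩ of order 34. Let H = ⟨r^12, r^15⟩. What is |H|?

17

|⟨r^12⟩| = 17 and |⟨r^15⟩| = 17, so |H| is a multiple of lcm(17, 17) = 17 and divides |G| = 34.
Closing under the operation: H = {e, r, r^2, r^3, r^4, r^5, r^6, r^7, r^8, r^9, r^10, r^11, r^12, r^13, r^14, r^15, r^16}, so |H| = 17.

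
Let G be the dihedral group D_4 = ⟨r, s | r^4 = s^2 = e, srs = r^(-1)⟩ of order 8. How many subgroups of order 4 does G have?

3

|G| = 8 and 4 | 8, so subgroups of order 4 are possible by Lagrange.
The subgroups of order 4 are: {e, r, r^2, r^3}; {e, r^2, s, r^2s}; {e, r^2, rs, r^3s}.
So G has 3 subgroups of order 4.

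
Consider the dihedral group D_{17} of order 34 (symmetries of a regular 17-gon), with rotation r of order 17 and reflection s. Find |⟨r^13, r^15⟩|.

17

|⟨r^13⟩| = 17 and |⟨r^15⟩| = 17, so |H| is a multiple of lcm(17, 17) = 17 and divides |G| = 34.
Closing under the operation: H = {e, r, r^2, r^3, r^4, r^5, r^6, r^7, r^8, r^9, r^10, r^11, r^12, r^13, r^14, r^15, r^16}, so |H| = 17.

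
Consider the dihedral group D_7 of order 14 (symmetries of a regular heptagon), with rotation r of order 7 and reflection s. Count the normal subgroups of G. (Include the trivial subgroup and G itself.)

3

G has 10 subgroups. Checking conjugation-invariance by order — order 1: 1/1 normal; order 2: 0/7 normal; order 7: 1/1 normal; order 14: 1/1 normal.
Total normal subgroups: 3.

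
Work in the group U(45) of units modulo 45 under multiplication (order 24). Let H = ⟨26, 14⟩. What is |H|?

12

|⟨26⟩| = 2 and |⟨14⟩| = 6, so |H| is a multiple of lcm(2, 6) = 6 and divides |G| = 24.
Closing under the operation: H = {1, 4, 11, 14, 16, 19, 26, 29, 31, 34, 41, 44}, so |H| = 12.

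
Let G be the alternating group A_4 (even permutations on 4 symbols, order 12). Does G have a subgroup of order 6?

No

6 | 12, so Lagrange does not rule it out; but checking all subgroups of G, none has order 6.
(A_4 is the standard example that the converse of Lagrange fails.)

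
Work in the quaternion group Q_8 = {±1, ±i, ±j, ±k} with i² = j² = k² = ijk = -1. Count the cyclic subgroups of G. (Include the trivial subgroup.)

Group the elements of G by the cyclic subgroup they generate; each cyclic subgroup of order d accounts for φ(d) elements.
Cyclic subgroups by order — order 1: 1; order 2: 1; order 4: 3.
Total: 5.

5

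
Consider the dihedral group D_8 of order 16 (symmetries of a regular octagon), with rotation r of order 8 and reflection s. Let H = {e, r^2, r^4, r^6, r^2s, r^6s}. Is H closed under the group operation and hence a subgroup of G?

No

|H| = 6 does not divide |G| = 16, so by Lagrange H is not a subgroup.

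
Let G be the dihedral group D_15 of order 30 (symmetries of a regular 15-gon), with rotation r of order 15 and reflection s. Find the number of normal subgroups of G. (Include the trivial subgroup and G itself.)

5

G has 28 subgroups. Checking conjugation-invariance by order — order 1: 1/1 normal; order 2: 0/15 normal; order 3: 1/1 normal; order 5: 1/1 normal; order 6: 0/5 normal; order 10: 0/3 normal; order 15: 1/1 normal; order 30: 1/1 normal.
Total normal subgroups: 5.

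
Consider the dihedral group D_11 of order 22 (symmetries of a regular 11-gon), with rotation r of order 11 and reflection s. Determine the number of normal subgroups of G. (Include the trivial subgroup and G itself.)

G has 14 subgroups. Checking conjugation-invariance by order — order 1: 1/1 normal; order 2: 0/11 normal; order 11: 1/1 normal; order 22: 1/1 normal.
Total normal subgroups: 3.

3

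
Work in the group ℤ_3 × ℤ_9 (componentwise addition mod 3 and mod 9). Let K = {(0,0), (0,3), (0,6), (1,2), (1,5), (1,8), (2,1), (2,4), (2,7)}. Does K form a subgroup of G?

Yes

|K| = 9 divides |G| = 27, consistent with Lagrange.
K contains the identity, every element's inverse is in K, and K is closed under +: it is a subgroup.
In fact K = ⟨(2,4)⟩.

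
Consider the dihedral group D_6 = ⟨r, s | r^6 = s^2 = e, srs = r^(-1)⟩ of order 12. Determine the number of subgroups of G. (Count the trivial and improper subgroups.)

16

|G| = 12, so by Lagrange every subgroup order divides 12. Divisors: 1, 2, 3, 4, 6, 12.
Subgroups by order — order 1: 1; order 2: 7; order 3: 1; order 4: 3; order 6: 3; order 12: 1.
Total: 1 + 7 + 1 + 3 + 3 + 1 = 16.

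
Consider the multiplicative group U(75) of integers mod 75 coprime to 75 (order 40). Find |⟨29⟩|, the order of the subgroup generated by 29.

Compute successive powers of 29 mod 75: 29, 16, 14, 31, 74, 46, 59, 61, …; 29^10 ≡ 1 (mod 75).
So |⟨29⟩| = 10.

10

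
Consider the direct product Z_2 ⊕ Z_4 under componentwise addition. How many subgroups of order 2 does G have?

|G| = 8 and 2 | 8, so subgroups of order 2 are possible by Lagrange.
The subgroups of order 2 are: {(0,0), (0,2)}; {(0,0), (1,0)}; {(0,0), (1,2)}.
So G has 3 subgroups of order 2.

3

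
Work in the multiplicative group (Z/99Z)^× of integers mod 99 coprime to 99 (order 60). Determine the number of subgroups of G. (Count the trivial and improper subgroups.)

|G| = 60, so by Lagrange every subgroup order divides 60. Divisors: 1, 2, 3, 4, 5, 6, 10, 12, 15, 20, 30, 60.
Subgroups by order — order 1: 1; order 2: 3; order 3: 1; order 4: 1; order 5: 1; order 6: 3; order 10: 3; order 12: 1; order 15: 1; order 20: 1; order 30: 3; order 60: 1.
Total: 1 + 3 + 1 + 1 + 1 + 3 + 3 + 1 + 1 + 1 + 3 + 1 = 20.

20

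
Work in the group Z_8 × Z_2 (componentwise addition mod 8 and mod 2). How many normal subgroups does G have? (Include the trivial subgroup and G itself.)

11

G is abelian, so every subgroup is normal.
G has 11 subgroups in total, hence 11 normal subgroups.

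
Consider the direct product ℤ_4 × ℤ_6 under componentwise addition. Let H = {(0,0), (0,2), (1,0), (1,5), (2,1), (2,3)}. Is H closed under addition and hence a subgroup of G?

No

(0,2) ∈ H but its inverse (0,4) ∉ H, so H is not a subgroup.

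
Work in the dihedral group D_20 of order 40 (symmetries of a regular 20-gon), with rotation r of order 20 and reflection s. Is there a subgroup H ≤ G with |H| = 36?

No

36 does not divide |G| = 40, so by Lagrange no subgroup of order 36 exists.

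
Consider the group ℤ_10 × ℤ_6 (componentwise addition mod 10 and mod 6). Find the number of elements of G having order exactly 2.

3

An element (a,b) has order lcm(ord(a), ord(b)); count pairs with lcm equal to 2.
Enumerating gives 3 such elements.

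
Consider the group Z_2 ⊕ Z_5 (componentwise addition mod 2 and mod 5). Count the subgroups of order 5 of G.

|G| = 10 and 5 | 10, so subgroups of order 5 are possible by Lagrange.
The subgroups of order 5 are: {(0,0), (0,1), (0,2), (0,3), (0,4)}.
So G has 1 subgroup of order 5.

1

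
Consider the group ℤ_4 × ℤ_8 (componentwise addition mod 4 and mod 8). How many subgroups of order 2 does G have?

3

|G| = 32 and 2 | 32, so subgroups of order 2 are possible by Lagrange.
The subgroups of order 2 are: {(0,0), (0,4)}; {(0,0), (2,0)}; {(0,0), (2,4)}.
So G has 3 subgroups of order 2.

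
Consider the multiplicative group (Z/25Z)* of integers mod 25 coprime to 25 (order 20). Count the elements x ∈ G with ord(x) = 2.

1

The elements of order 2 are: 24.
That's 1.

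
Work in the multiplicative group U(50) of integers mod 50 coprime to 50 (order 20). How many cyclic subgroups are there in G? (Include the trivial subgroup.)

6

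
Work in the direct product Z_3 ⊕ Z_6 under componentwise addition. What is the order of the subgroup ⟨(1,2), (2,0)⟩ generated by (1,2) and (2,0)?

|⟨(1,2)⟩| = 3 and |⟨(2,0)⟩| = 3, so |H| is a multiple of lcm(3, 3) = 3 and divides |G| = 18.
Closing under the operation: H = {(0,0), (0,2), (0,4), (1,0), (1,2), (1,4), (2,0), (2,2), (2,4)}, so |H| = 9.

9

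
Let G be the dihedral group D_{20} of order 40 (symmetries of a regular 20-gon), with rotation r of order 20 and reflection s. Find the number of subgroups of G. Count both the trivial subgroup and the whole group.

48

|G| = 40, so by Lagrange every subgroup order divides 40. Divisors: 1, 2, 4, 5, 8, 10, 20, 40.
Subgroups by order — order 1: 1; order 2: 21; order 4: 11; order 5: 1; order 8: 5; order 10: 5; order 20: 3; order 40: 1.
Total: 1 + 21 + 11 + 1 + 5 + 5 + 3 + 1 = 48.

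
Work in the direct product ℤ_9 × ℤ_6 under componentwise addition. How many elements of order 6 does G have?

8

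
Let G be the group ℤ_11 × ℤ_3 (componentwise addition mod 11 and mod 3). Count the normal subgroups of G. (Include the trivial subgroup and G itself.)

G is abelian, so every subgroup is normal.
G has 4 subgroups in total, hence 4 normal subgroups.

4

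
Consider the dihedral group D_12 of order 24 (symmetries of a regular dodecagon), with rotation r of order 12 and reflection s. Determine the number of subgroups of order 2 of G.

13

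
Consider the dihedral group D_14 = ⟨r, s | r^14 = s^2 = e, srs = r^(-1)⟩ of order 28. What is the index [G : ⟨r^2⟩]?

|⟨r^2⟩| = 7 and |G| = 28.
By Lagrange, [G : H] = |G|/|H| = 28/7 = 4.

4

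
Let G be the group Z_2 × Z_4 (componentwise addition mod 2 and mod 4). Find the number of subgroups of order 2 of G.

3

|G| = 8 and 2 | 8, so subgroups of order 2 are possible by Lagrange.
The subgroups of order 2 are: {(0,0), (0,2)}; {(0,0), (1,0)}; {(0,0), (1,2)}.
So G has 3 subgroups of order 2.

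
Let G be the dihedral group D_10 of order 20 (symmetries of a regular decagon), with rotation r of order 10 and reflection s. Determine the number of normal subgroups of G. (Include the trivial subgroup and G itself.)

G has 22 subgroups. Checking conjugation-invariance by order — order 1: 1/1 normal; order 2: 1/11 normal; order 4: 0/5 normal; order 5: 1/1 normal; order 10: 3/3 normal; order 20: 1/1 normal.
Total normal subgroups: 7.

7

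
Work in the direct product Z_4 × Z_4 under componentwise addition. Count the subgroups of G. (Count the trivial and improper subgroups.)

15

|G| = 16, so by Lagrange every subgroup order divides 16. Divisors: 1, 2, 4, 8, 16.
Subgroups by order — order 1: 1; order 2: 3; order 4: 7; order 8: 3; order 16: 1.
Total: 1 + 3 + 7 + 3 + 1 = 15.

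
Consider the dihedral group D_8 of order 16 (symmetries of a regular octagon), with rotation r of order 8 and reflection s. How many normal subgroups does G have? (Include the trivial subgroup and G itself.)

7

G has 19 subgroups. Checking conjugation-invariance by order — order 1: 1/1 normal; order 2: 1/9 normal; order 4: 1/5 normal; order 8: 3/3 normal; order 16: 1/1 normal.
Total normal subgroups: 7.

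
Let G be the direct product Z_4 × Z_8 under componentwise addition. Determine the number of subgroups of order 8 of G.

7

|G| = 32 and 8 | 32, so subgroups of order 8 are possible by Lagrange.
The subgroups of order 8 are: {(0,0), (0,1), (0,2), (0,3), (0,4), (0,5), (0,6), (0,7)}; {(0,0), (0,2), (0,4), (0,6), (2,0), (2,2), (2,4), (2,6)}; {(0,0), (0,2), (0,4), (0,6), (2,1), (2,3), (2,5), (2,7)}; {(0,0), (0,4), (1,0), (1,4), (2,0), (2,4), (3,0), (3,4)}; … (7 in all).
So G has 7 subgroups of order 8.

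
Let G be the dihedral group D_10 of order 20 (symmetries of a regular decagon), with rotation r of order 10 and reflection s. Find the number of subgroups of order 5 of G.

|G| = 20 and 5 | 20, so subgroups of order 5 are possible by Lagrange.
The subgroups of order 5 are: {e, r^2, r^4, r^6, r^8}.
So G has 1 subgroup of order 5.

1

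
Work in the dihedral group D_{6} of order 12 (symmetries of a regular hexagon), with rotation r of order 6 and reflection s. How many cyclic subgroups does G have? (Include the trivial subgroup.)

10

A cyclic subgroup of order d is generated by each of its φ(d) elements of order d, so the cyclic subgroups of order d number (#elements of order d)/φ(d).
Cyclic subgroups by order — order 1: 1; order 2: 7; order 3: 1; order 6: 1.
Total: 10.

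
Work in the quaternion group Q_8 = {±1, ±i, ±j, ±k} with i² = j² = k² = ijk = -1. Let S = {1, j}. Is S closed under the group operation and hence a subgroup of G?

No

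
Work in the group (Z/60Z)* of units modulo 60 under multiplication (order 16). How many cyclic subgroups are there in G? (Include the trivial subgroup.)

12

Group the elements of G by the cyclic subgroup they generate; each cyclic subgroup of order d accounts for φ(d) elements.
Cyclic subgroups by order — order 1: 1; order 2: 7; order 4: 4.
Total: 12.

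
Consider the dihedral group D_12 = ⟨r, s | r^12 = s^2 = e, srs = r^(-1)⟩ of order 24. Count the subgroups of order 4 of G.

|G| = 24 and 4 | 24, so subgroups of order 4 are possible by Lagrange.
The subgroups of order 4 are: {e, r^6, r^4s, r^10s}; {e, r^6, r^5s, r^11s}; {e, r^6, r^2s, r^8s}; {e, r^3, r^6, r^9}; … (7 in all).
So G has 7 subgroups of order 4.

7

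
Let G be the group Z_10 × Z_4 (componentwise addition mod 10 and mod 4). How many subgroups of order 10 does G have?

|G| = 40 and 10 | 40, so subgroups of order 10 are possible by Lagrange.
The subgroups of order 10 are: {(0,0), (0,2), (2,0), (2,2), (4,0), (4,2), (6,0), (6,2), (8,0), (8,2)}; {(0,0), (1,0), (2,0), (3,0), (4,0), (5,0), (6,0), (7,0), (8,0), (9,0)}; {(0,0), (1,2), (2,0), (3,2), (4,0), (5,2), (6,0), (7,2), (8,0), (9,2)}.
So G has 3 subgroups of order 10.

3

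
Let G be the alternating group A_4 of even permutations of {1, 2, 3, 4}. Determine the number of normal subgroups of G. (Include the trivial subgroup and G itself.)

G has 10 subgroups. Checking conjugation-invariance by order — order 1: 1/1 normal; order 2: 0/3 normal; order 3: 0/4 normal; order 4: 1/1 normal; order 12: 1/1 normal.
Total normal subgroups: 3.

3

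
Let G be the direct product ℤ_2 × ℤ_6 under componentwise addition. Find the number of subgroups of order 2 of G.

|G| = 12 and 2 | 12, so subgroups of order 2 are possible by Lagrange.
The subgroups of order 2 are: {(0,0), (0,3)}; {(0,0), (1,0)}; {(0,0), (1,3)}.
So G has 3 subgroups of order 2.

3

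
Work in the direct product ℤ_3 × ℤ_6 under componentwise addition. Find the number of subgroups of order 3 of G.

|G| = 18 and 3 | 18, so subgroups of order 3 are possible by Lagrange.
The subgroups of order 3 are: {(0,0), (0,2), (0,4)}; {(0,0), (1,0), (2,0)}; {(0,0), (1,2), (2,4)}; {(0,0), (1,4), (2,2)}.
So G has 4 subgroups of order 3.

4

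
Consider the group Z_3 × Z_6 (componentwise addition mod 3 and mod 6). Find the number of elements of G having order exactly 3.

8

An element (a,b) has order lcm(ord(a), ord(b)); count pairs with lcm equal to 3.
Enumerating gives 8 such elements.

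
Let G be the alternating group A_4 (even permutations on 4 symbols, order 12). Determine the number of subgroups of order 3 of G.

4

|G| = 12 and 3 | 12, so subgroups of order 3 are possible by Lagrange.
The subgroups of order 3 are: {e, (1 2 3), (1 3 2)}; {e, (1 2 4), (1 4 2)}; {e, (1 3 4), (1 4 3)}; {e, (2 3 4), (2 4 3)}.
So G has 4 subgroups of order 3.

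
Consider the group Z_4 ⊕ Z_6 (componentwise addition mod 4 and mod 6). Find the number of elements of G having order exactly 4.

An element (a,b) has order lcm(ord(a), ord(b)); count pairs with lcm equal to 4.
Enumerating gives 4 such elements.

4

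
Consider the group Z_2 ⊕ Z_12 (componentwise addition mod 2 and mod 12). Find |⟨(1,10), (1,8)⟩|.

|⟨(1,10)⟩| = 6 and |⟨(1,8)⟩| = 6, so |H| is a multiple of lcm(6, 6) = 6 and divides |G| = 24.
Closing under the operation: H = {(0,0), (0,2), (0,4), (0,6), (0,8), (0,10), (1,0), (1,2), (1,4), (1,6), (1,8), (1,10)}, so |H| = 12.

12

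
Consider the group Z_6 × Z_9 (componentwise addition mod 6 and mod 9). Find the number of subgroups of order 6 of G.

|G| = 54 and 6 | 54, so subgroups of order 6 are possible by Lagrange.
The subgroups of order 6 are: {(0,0), (0,3), (0,6), (3,0), (3,3), (3,6)}; {(0,0), (1,0), (2,0), (3,0), (4,0), (5,0)}; {(0,0), (1,3), (2,6), (3,0), (4,3), (5,6)}; {(0,0), (1,6), (2,3), (3,0), (4,6), (5,3)}.
So G has 4 subgroups of order 6.

4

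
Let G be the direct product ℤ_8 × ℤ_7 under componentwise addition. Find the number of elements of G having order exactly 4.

2

An element (a,b) has order lcm(ord(a), ord(b)); count pairs with lcm equal to 4.
Enumerating gives 2 such elements.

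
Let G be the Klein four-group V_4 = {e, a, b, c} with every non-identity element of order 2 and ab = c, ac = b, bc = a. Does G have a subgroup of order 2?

2 | 4. A subgroup of order 2 is {e, a}.

Yes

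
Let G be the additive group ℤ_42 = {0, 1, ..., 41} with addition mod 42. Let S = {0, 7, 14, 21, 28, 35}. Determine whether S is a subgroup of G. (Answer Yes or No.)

|S| = 6 divides |G| = 42, consistent with Lagrange.
S contains the identity, every element's inverse is in S, and S is closed under +: it is a subgroup.
In fact S = ⟨35⟩.

Yes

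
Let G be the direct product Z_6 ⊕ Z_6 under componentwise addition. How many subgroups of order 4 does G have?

|G| = 36 and 4 | 36, so subgroups of order 4 are possible by Lagrange.
The subgroups of order 4 are: {(0,0), (0,3), (3,0), (3,3)}.
So G has 1 subgroup of order 4.

1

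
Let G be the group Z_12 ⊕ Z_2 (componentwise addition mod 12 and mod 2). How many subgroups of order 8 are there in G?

1

|G| = 24 and 8 | 24, so subgroups of order 8 are possible by Lagrange.
The subgroups of order 8 are: {(0,0), (0,1), (3,0), (3,1), (6,0), (6,1), (9,0), (9,1)}.
So G has 1 subgroup of order 8.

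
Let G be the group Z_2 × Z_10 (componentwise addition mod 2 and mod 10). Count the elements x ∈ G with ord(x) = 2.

An element (a,b) has order lcm(ord(a), ord(b)); count pairs with lcm equal to 2.
Enumerating gives 3 such elements.

3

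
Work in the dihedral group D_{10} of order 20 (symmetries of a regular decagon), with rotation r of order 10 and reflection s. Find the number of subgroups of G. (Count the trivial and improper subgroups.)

22

|G| = 20, so by Lagrange every subgroup order divides 20. Divisors: 1, 2, 4, 5, 10, 20.
Subgroups by order — order 1: 1; order 2: 11; order 4: 5; order 5: 1; order 10: 3; order 20: 1.
Total: 1 + 11 + 5 + 1 + 3 + 1 = 22.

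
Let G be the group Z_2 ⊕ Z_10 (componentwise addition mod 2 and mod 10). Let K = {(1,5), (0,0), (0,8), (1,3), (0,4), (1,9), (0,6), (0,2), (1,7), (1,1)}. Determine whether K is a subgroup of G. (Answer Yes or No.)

Yes

|K| = 10 divides |G| = 20, consistent with Lagrange.
K contains the identity, every element's inverse is in K, and K is closed under +: it is a subgroup.
In fact K = ⟨(1,1)⟩.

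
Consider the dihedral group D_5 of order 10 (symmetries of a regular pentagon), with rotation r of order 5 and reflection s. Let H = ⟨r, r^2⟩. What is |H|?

|⟨r⟩| = 5 and |⟨r^2⟩| = 5, so |H| is a multiple of lcm(5, 5) = 5 and divides |G| = 10.
Closing under the operation: H = {e, r, r^2, r^3, r^4}, so |H| = 5.

5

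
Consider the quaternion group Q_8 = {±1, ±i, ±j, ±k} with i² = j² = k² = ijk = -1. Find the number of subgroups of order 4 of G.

|G| = 8 and 4 | 8, so subgroups of order 4 are possible by Lagrange.
The subgroups of order 4 are: {1, -1, i, -i}; {1, -1, j, -j}; {1, -1, k, -k}.
So G has 3 subgroups of order 4.

3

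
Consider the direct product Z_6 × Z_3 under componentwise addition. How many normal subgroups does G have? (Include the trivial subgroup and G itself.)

12

G is abelian, so every subgroup is normal.
G has 12 subgroups in total, hence 12 normal subgroups.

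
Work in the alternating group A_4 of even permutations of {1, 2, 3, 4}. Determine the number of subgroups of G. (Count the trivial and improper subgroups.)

10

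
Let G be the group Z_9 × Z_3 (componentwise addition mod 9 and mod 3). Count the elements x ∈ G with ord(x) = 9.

18

An element (a,b) has order lcm(ord(a), ord(b)); count pairs with lcm equal to 9.
Enumerating gives 18 such elements.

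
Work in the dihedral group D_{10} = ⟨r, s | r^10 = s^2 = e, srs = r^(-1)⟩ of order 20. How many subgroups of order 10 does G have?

|G| = 20 and 10 | 20, so subgroups of order 10 are possible by Lagrange.
The subgroups of order 10 are: {e, r, r^2, r^3, r^4, r^5, r^6, r^7, r^8, r^9}; {e, r^2, r^4, r^6, r^8, s, r^2s, r^4s, r^6s, r^8s}; {e, r^2, r^4, r^6, r^8, rs, r^3s, r^5s, r^7s, r^9s}.
So G has 3 subgroups of order 10.

3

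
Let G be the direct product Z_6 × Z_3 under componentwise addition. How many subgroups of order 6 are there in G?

4

|G| = 18 and 6 | 18, so subgroups of order 6 are possible by Lagrange.
The subgroups of order 6 are: {(0,0), (0,1), (0,2), (3,0), (3,1), (3,2)}; {(0,0), (1,0), (2,0), (3,0), (4,0), (5,0)}; {(0,0), (1,1), (2,2), (3,0), (4,1), (5,2)}; {(0,0), (1,2), (2,1), (3,0), (4,2), (5,1)}.
So G has 4 subgroups of order 6.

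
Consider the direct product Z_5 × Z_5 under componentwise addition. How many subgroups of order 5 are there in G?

|G| = 25 and 5 | 25, so subgroups of order 5 are possible by Lagrange.
The subgroups of order 5 are: {(0,0), (0,1), (0,2), (0,3), (0,4)}; {(0,0), (1,0), (2,0), (3,0), (4,0)}; {(0,0), (1,1), (2,2), (3,3), (4,4)}; {(0,0), (1,2), (2,4), (3,1), (4,3)}; … (6 in all).
So G has 6 subgroups of order 5.

6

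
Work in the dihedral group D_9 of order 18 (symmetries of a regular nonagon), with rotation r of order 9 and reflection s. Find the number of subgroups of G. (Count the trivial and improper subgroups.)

16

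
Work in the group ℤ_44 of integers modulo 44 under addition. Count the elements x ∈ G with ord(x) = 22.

In a cyclic group of order 44, the number of elements of order d (for d | 44) is φ(d).
φ(22) = 10.

10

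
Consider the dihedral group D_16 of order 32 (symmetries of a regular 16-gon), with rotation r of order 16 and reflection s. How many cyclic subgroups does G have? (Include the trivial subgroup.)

21

Each element a generates a cyclic subgroup ⟨a⟩; distinct elements may generate the same one (a cyclic group of order d has φ(d) generators).
Cyclic subgroups by order — order 1: 1; order 2: 17; order 4: 1; order 8: 1; order 16: 1.
Total: 21.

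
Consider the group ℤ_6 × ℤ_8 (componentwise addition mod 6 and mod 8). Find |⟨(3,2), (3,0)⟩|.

|⟨(3,2)⟩| = 4 and |⟨(3,0)⟩| = 2, so |H| is a multiple of lcm(4, 2) = 4 and divides |G| = 48.
Closing under the operation: H = {(0,0), (0,2), (0,4), (0,6), (3,0), (3,2), (3,4), (3,6)}, so |H| = 8.

8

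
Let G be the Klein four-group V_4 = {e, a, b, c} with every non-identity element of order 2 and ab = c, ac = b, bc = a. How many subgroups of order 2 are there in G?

3

|G| = 4 and 2 | 4, so subgroups of order 2 are possible by Lagrange.
The subgroups of order 2 are: {e, a}; {e, b}; {e, c}.
So G has 3 subgroups of order 2.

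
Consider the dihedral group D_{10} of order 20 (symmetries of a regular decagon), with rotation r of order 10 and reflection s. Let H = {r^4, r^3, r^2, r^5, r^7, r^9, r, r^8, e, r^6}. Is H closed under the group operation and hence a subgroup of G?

|H| = 10 divides |G| = 20, consistent with Lagrange.
H contains the identity, every element's inverse is in H, and H is closed under ·: it is a subgroup.
In fact H = ⟨r^9⟩.

Yes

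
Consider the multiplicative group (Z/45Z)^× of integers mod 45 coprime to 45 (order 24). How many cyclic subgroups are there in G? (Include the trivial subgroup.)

12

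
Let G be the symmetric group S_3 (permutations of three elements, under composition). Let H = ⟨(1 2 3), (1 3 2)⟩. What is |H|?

3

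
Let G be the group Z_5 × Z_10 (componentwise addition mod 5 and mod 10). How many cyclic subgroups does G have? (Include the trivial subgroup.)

14

A cyclic subgroup of order d is generated by each of its φ(d) elements of order d, so the cyclic subgroups of order d number (#elements of order d)/φ(d).
Cyclic subgroups by order — order 1: 1; order 2: 1; order 5: 6; order 10: 6.
Total: 14.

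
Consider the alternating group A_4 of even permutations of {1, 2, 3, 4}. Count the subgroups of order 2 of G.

|G| = 12 and 2 | 12, so subgroups of order 2 are possible by Lagrange.
The subgroups of order 2 are: {e, (1 2)(3 4)}; {e, (1 3)(2 4)}; {e, (1 4)(2 3)}.
So G has 3 subgroups of order 2.

3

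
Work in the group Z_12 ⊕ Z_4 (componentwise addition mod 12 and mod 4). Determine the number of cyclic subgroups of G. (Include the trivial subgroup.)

A cyclic subgroup of order d is generated by each of its φ(d) elements of order d, so the cyclic subgroups of order d number (#elements of order d)/φ(d).
Cyclic subgroups by order — order 1: 1; order 2: 3; order 3: 1; order 4: 6; order 6: 3; order 12: 6.
Total: 20.

20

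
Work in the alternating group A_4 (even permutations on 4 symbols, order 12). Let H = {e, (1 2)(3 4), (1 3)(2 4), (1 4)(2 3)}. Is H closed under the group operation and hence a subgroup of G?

|H| = 4 divides |G| = 12, consistent with Lagrange.
H contains the identity, every element's inverse is in H, and H is closed under ∘: it is a subgroup.

Yes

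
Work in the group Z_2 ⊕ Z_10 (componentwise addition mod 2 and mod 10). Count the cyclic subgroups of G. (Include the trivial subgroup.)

8

Each element a generates a cyclic subgroup ⟨a⟩; distinct elements may generate the same one (a cyclic group of order d has φ(d) generators).
Cyclic subgroups by order — order 1: 1; order 2: 3; order 5: 1; order 10: 3.
Total: 8.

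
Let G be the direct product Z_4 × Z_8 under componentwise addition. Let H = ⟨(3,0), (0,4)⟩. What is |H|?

8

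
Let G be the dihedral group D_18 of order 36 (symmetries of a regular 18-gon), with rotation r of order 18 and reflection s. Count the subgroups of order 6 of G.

7

|G| = 36 and 6 | 36, so subgroups of order 6 are possible by Lagrange.
The subgroups of order 6 are: {e, r^6, r^12, r^4s, r^10s, r^16s}; {e, r^6, r^12, r^5s, r^11s, r^17s}; {e, r^6, r^12, s, r^6s, r^12s}; {e, r^6, r^12, rs, r^7s, r^13s}; … (7 in all).
So G has 7 subgroups of order 6.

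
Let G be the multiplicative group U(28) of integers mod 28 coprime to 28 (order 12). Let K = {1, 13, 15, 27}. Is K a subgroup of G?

|K| = 4 divides |G| = 12, consistent with Lagrange.
K contains the identity, every element's inverse is in K, and K is closed under ·: it is a subgroup.

Yes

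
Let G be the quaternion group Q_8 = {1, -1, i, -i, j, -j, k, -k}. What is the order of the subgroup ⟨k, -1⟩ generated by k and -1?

|⟨k⟩| = 4 and |⟨-1⟩| = 2, so |H| is a multiple of lcm(4, 2) = 4 and divides |G| = 8.
Closing under the operation: H = {1, -1, k, -k}, so |H| = 4.

4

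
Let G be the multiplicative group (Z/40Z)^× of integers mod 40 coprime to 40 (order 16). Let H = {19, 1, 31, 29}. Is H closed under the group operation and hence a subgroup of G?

Yes

|H| = 4 divides |G| = 16, consistent with Lagrange.
H contains the identity, every element's inverse is in H, and H is closed under ·: it is a subgroup.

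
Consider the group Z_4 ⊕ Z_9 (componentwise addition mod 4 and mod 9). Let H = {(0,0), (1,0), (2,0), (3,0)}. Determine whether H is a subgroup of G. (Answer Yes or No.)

Yes

|H| = 4 divides |G| = 36, consistent with Lagrange.
H contains the identity, every element's inverse is in H, and H is closed under +: it is a subgroup.
In fact H = ⟨(1,0)⟩.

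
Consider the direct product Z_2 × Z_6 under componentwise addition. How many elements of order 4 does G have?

0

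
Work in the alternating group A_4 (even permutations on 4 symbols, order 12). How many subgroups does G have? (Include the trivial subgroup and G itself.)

|G| = 12, so by Lagrange every subgroup order divides 12. Divisors: 1, 2, 3, 4, 6, 12.
Subgroups by order — order 1: 1; order 2: 3; order 3: 4; order 4: 1; order 6: 0; order 12: 1.
Total: 1 + 3 + 4 + 1 + 0 + 1 = 10.

10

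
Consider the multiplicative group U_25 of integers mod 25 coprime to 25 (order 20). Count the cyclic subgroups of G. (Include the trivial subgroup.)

6

Group the elements of G by the cyclic subgroup they generate; each cyclic subgroup of order d accounts for φ(d) elements.
Cyclic subgroups by order — order 1: 1; order 2: 1; order 4: 1; order 5: 1; order 10: 1; order 20: 1.
Total: 6.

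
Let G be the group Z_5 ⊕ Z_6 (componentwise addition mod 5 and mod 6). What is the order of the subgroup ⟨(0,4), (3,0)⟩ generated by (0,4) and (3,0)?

15

|⟨(0,4)⟩| = 3 and |⟨(3,0)⟩| = 5, so |H| is a multiple of lcm(3, 5) = 15 and divides |G| = 30.
Closing under the operation: H = {(0,0), (0,2), (0,4), (1,0), (1,2), (1,4), (2,0), (2,2), (2,4), (3,0), (3,2), (3,4), (4,0), (4,2), (4,4)}, so |H| = 15.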